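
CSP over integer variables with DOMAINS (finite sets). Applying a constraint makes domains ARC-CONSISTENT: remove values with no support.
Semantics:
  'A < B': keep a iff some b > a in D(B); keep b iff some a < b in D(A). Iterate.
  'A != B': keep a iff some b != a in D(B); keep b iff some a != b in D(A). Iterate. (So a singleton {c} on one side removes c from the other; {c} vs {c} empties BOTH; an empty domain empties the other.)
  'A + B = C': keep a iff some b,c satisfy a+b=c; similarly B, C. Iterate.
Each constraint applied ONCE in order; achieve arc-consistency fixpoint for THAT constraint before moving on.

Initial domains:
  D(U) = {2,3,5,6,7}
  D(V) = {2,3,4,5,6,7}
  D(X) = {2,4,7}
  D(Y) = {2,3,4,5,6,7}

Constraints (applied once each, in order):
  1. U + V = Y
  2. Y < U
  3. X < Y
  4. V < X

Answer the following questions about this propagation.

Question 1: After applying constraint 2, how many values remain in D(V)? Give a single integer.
Constraint 1 (U + V = Y) on D(U)={2,3,5,6,7} D(V)={2,3,4,5,6,7} D(Y)={2,3,4,5,6,7}: U {2,3,5,6,7}->{2,3,5}; V {2,3,4,5,6,7}->{2,3,4,5}; Y {2,3,4,5,6,7}->{4,5,6,7}
Constraint 2 (Y < U) on D(Y)={4,5,6,7} D(U)={2,3,5}: Y {4,5,6,7}->{4}; U {2,3,5}->{5}
So after constraint 2: D(V)={2,3,4,5}, size = 4

Answer: 4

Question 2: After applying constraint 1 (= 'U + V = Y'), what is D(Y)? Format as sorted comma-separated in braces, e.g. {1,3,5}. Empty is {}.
Answer: {4,5,6,7}

Derivation:
Constraint 1 (U + V = Y) on D(U)={2,3,5,6,7} D(V)={2,3,4,5,6,7} D(Y)={2,3,4,5,6,7}: U {2,3,5,6,7}->{2,3,5}; V {2,3,4,5,6,7}->{2,3,4,5}; Y {2,3,4,5,6,7}->{4,5,6,7}
So after constraint 1: D(Y) = {4,5,6,7}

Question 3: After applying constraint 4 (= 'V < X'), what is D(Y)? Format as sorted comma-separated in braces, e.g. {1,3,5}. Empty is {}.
Constraint 1 (U + V = Y) on D(U)={2,3,5,6,7} D(V)={2,3,4,5,6,7} D(Y)={2,3,4,5,6,7}: U {2,3,5,6,7}->{2,3,5}; V {2,3,4,5,6,7}->{2,3,4,5}; Y {2,3,4,5,6,7}->{4,5,6,7}
Constraint 2 (Y < U) on D(Y)={4,5,6,7} D(U)={2,3,5}: Y {4,5,6,7}->{4}; U {2,3,5}->{5}
Constraint 3 (X < Y) on D(X)={2,4,7} D(Y)={4}: X {2,4,7}->{2}
Constraint 4 (V < X) on D(V)={2,3,4,5} D(X)={2}: V {2,3,4,5}->{}; X {2}->{}
So after constraint 4: D(Y) = {4}

Answer: {4}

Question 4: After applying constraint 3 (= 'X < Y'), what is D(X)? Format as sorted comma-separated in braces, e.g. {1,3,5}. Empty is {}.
Constraint 1 (U + V = Y) on D(U)={2,3,5,6,7} D(V)={2,3,4,5,6,7} D(Y)={2,3,4,5,6,7}: U {2,3,5,6,7}->{2,3,5}; V {2,3,4,5,6,7}->{2,3,4,5}; Y {2,3,4,5,6,7}->{4,5,6,7}
Constraint 2 (Y < U) on D(Y)={4,5,6,7} D(U)={2,3,5}: Y {4,5,6,7}->{4}; U {2,3,5}->{5}
Constraint 3 (X < Y) on D(X)={2,4,7} D(Y)={4}: X {2,4,7}->{2}
So after constraint 3: D(X) = {2}

Answer: {2}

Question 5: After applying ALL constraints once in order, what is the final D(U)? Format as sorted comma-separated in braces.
Answer: {5}

Derivation:
Constraint 1 (U + V = Y) on D(U)={2,3,5,6,7} D(V)={2,3,4,5,6,7} D(Y)={2,3,4,5,6,7}: U {2,3,5,6,7}->{2,3,5}; V {2,3,4,5,6,7}->{2,3,4,5}; Y {2,3,4,5,6,7}->{4,5,6,7}
Constraint 2 (Y < U) on D(Y)={4,5,6,7} D(U)={2,3,5}: Y {4,5,6,7}->{4}; U {2,3,5}->{5}
Constraint 3 (X < Y) on D(X)={2,4,7} D(Y)={4}: X {2,4,7}->{2}
Constraint 4 (V < X) on D(V)={2,3,4,5} D(X)={2}: V {2,3,4,5}->{}; X {2}->{}
So after all 4 constraints: D(U) = {5}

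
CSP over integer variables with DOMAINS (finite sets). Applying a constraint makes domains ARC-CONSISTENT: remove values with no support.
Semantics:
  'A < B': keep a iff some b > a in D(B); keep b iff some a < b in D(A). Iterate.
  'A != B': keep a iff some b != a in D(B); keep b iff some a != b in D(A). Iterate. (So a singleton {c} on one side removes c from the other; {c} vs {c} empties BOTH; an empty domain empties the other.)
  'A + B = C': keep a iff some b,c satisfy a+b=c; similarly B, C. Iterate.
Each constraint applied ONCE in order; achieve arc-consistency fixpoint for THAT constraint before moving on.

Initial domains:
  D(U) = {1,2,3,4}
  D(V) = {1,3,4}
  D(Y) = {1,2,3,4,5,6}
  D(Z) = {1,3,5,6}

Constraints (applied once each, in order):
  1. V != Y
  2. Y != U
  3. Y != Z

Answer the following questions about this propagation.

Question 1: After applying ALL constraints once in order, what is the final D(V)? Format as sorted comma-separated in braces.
Constraint 1 (V != Y) on D(V)={1,3,4} D(Y)={1,2,3,4,5,6}: no change
Constraint 2 (Y != U) on D(Y)={1,2,3,4,5,6} D(U)={1,2,3,4}: no change
Constraint 3 (Y != Z) on D(Y)={1,2,3,4,5,6} D(Z)={1,3,5,6}: no change
So after all 3 constraints: D(V) = {1,3,4}

Answer: {1,3,4}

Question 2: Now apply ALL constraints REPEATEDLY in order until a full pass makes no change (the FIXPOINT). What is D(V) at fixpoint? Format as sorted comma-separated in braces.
Answer: {1,3,4}

Derivation:
pass 0 (initial): D(V)={1,3,4}
pass 1: no change
Fixpoint after 1 passes: D(V) = {1,3,4}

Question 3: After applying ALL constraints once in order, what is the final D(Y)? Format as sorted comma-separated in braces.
Answer: {1,2,3,4,5,6}

Derivation:
Constraint 1 (V != Y) on D(V)={1,3,4} D(Y)={1,2,3,4,5,6}: no change
Constraint 2 (Y != U) on D(Y)={1,2,3,4,5,6} D(U)={1,2,3,4}: no change
Constraint 3 (Y != Z) on D(Y)={1,2,3,4,5,6} D(Z)={1,3,5,6}: no change
So after all 3 constraints: D(Y) = {1,2,3,4,5,6}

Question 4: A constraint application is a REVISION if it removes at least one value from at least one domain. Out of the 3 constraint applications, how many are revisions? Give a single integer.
Constraint 1 (V != Y) on D(V)={1,3,4} D(Y)={1,2,3,4,5,6}: no change => not a revision
Constraint 2 (Y != U) on D(Y)={1,2,3,4,5,6} D(U)={1,2,3,4}: no change => not a revision
Constraint 3 (Y != Z) on D(Y)={1,2,3,4,5,6} D(Z)={1,3,5,6}: no change => not a revision
Total revisions = 0

Answer: 0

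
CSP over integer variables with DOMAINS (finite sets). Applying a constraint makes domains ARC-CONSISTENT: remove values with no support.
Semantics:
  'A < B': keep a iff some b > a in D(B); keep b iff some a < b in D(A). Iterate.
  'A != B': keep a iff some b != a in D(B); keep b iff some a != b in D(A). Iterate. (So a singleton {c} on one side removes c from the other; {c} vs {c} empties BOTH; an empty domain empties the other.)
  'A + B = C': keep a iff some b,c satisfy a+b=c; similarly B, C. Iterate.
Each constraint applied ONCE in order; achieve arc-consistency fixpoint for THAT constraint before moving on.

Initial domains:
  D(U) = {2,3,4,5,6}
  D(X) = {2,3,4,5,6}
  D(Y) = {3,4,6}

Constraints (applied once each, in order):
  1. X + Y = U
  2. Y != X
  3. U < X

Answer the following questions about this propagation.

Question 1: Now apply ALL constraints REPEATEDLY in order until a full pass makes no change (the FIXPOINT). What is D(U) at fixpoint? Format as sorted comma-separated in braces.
pass 0 (initial): D(U)={2,3,4,5,6}
pass 1: U {2,3,4,5,6}->{}; X {2,3,4,5,6}->{}; Y {3,4,6}->{3,4}
pass 2: Y {3,4}->{}
pass 3: no change
Fixpoint after 3 passes: D(U) = {}

Answer: {}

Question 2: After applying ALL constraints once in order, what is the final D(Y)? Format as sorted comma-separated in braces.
Answer: {3,4}

Derivation:
Constraint 1 (X + Y = U) on D(X)={2,3,4,5,6} D(Y)={3,4,6} D(U)={2,3,4,5,6}: X {2,3,4,5,6}->{2,3}; Y {3,4,6}->{3,4}; U {2,3,4,5,6}->{5,6}
Constraint 2 (Y != X) on D(Y)={3,4} D(X)={2,3}: no change
Constraint 3 (U < X) on D(U)={5,6} D(X)={2,3}: U {5,6}->{}; X {2,3}->{}
So after all 3 constraints: D(Y) = {3,4}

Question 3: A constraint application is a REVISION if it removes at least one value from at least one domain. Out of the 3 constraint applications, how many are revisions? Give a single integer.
Constraint 1 (X + Y = U) on D(X)={2,3,4,5,6} D(Y)={3,4,6} D(U)={2,3,4,5,6}: X {2,3,4,5,6}->{2,3}; Y {3,4,6}->{3,4}; U {2,3,4,5,6}->{5,6} => REVISION
Constraint 2 (Y != X) on D(Y)={3,4} D(X)={2,3}: no change => not a revision
Constraint 3 (U < X) on D(U)={5,6} D(X)={2,3}: U {5,6}->{}; X {2,3}->{} => REVISION
Total revisions = 2

Answer: 2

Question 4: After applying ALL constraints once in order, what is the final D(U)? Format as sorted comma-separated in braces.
Constraint 1 (X + Y = U) on D(X)={2,3,4,5,6} D(Y)={3,4,6} D(U)={2,3,4,5,6}: X {2,3,4,5,6}->{2,3}; Y {3,4,6}->{3,4}; U {2,3,4,5,6}->{5,6}
Constraint 2 (Y != X) on D(Y)={3,4} D(X)={2,3}: no change
Constraint 3 (U < X) on D(U)={5,6} D(X)={2,3}: U {5,6}->{}; X {2,3}->{}
So after all 3 constraints: D(U) = {}

Answer: {}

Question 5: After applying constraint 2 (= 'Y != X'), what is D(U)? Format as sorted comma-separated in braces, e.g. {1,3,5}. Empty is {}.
Constraint 1 (X + Y = U) on D(X)={2,3,4,5,6} D(Y)={3,4,6} D(U)={2,3,4,5,6}: X {2,3,4,5,6}->{2,3}; Y {3,4,6}->{3,4}; U {2,3,4,5,6}->{5,6}
Constraint 2 (Y != X) on D(Y)={3,4} D(X)={2,3}: no change
So after constraint 2: D(U) = {5,6}

Answer: {5,6}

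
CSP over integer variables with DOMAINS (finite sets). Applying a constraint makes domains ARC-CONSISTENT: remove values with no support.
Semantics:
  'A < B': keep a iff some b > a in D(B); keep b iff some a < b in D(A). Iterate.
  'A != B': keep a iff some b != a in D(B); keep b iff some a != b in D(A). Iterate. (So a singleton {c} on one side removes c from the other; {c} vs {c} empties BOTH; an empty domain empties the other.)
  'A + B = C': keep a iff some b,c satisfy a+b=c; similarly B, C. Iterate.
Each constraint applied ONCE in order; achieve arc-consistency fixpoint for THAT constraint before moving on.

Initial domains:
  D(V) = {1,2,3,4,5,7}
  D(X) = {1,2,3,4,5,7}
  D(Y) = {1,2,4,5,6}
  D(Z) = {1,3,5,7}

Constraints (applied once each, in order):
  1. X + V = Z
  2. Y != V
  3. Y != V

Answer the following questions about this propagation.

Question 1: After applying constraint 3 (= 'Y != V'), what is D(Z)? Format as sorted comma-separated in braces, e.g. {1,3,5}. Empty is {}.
Answer: {3,5,7}

Derivation:
Constraint 1 (X + V = Z) on D(X)={1,2,3,4,5,7} D(V)={1,2,3,4,5,7} D(Z)={1,3,5,7}: X {1,2,3,4,5,7}->{1,2,3,4,5}; V {1,2,3,4,5,7}->{1,2,3,4,5}; Z {1,3,5,7}->{3,5,7}
Constraint 2 (Y != V) on D(Y)={1,2,4,5,6} D(V)={1,2,3,4,5}: no change
Constraint 3 (Y != V) on D(Y)={1,2,4,5,6} D(V)={1,2,3,4,5}: no change
So after constraint 3: D(Z) = {3,5,7}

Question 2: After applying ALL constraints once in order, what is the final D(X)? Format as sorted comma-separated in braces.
Constraint 1 (X + V = Z) on D(X)={1,2,3,4,5,7} D(V)={1,2,3,4,5,7} D(Z)={1,3,5,7}: X {1,2,3,4,5,7}->{1,2,3,4,5}; V {1,2,3,4,5,7}->{1,2,3,4,5}; Z {1,3,5,7}->{3,5,7}
Constraint 2 (Y != V) on D(Y)={1,2,4,5,6} D(V)={1,2,3,4,5}: no change
Constraint 3 (Y != V) on D(Y)={1,2,4,5,6} D(V)={1,2,3,4,5}: no change
So after all 3 constraints: D(X) = {1,2,3,4,5}

Answer: {1,2,3,4,5}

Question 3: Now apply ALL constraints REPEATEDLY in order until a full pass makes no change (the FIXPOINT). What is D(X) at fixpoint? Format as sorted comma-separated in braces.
pass 0 (initial): D(X)={1,2,3,4,5,7}
pass 1: V {1,2,3,4,5,7}->{1,2,3,4,5}; X {1,2,3,4,5,7}->{1,2,3,4,5}; Z {1,3,5,7}->{3,5,7}
pass 2: no change
Fixpoint after 2 passes: D(X) = {1,2,3,4,5}

Answer: {1,2,3,4,5}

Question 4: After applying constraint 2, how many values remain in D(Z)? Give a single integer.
Answer: 3

Derivation:
Constraint 1 (X + V = Z) on D(X)={1,2,3,4,5,7} D(V)={1,2,3,4,5,7} D(Z)={1,3,5,7}: X {1,2,3,4,5,7}->{1,2,3,4,5}; V {1,2,3,4,5,7}->{1,2,3,4,5}; Z {1,3,5,7}->{3,5,7}
Constraint 2 (Y != V) on D(Y)={1,2,4,5,6} D(V)={1,2,3,4,5}: no change
So after constraint 2: D(Z)={3,5,7}, size = 3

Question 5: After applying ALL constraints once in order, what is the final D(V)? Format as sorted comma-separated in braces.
Constraint 1 (X + V = Z) on D(X)={1,2,3,4,5,7} D(V)={1,2,3,4,5,7} D(Z)={1,3,5,7}: X {1,2,3,4,5,7}->{1,2,3,4,5}; V {1,2,3,4,5,7}->{1,2,3,4,5}; Z {1,3,5,7}->{3,5,7}
Constraint 2 (Y != V) on D(Y)={1,2,4,5,6} D(V)={1,2,3,4,5}: no change
Constraint 3 (Y != V) on D(Y)={1,2,4,5,6} D(V)={1,2,3,4,5}: no change
So after all 3 constraints: D(V) = {1,2,3,4,5}

Answer: {1,2,3,4,5}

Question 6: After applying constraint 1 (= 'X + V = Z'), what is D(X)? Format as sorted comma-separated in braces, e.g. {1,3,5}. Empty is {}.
Answer: {1,2,3,4,5}

Derivation:
Constraint 1 (X + V = Z) on D(X)={1,2,3,4,5,7} D(V)={1,2,3,4,5,7} D(Z)={1,3,5,7}: X {1,2,3,4,5,7}->{1,2,3,4,5}; V {1,2,3,4,5,7}->{1,2,3,4,5}; Z {1,3,5,7}->{3,5,7}
So after constraint 1: D(X) = {1,2,3,4,5}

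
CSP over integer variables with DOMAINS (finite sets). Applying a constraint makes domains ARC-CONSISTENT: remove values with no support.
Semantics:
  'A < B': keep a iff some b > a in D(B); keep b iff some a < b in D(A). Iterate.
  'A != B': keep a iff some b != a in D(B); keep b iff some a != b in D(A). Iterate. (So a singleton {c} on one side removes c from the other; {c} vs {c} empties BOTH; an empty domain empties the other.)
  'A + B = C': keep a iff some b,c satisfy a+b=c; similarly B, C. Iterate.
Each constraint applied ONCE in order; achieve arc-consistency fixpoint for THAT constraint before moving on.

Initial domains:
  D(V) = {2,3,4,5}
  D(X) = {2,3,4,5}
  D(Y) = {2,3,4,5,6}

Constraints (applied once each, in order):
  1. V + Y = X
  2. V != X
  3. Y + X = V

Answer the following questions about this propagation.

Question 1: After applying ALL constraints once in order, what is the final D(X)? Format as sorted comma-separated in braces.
Answer: {}

Derivation:
Constraint 1 (V + Y = X) on D(V)={2,3,4,5} D(Y)={2,3,4,5,6} D(X)={2,3,4,5}: V {2,3,4,5}->{2,3}; Y {2,3,4,5,6}->{2,3}; X {2,3,4,5}->{4,5}
Constraint 2 (V != X) on D(V)={2,3} D(X)={4,5}: no change
Constraint 3 (Y + X = V) on D(Y)={2,3} D(X)={4,5} D(V)={2,3}: Y {2,3}->{}; X {4,5}->{}; V {2,3}->{}
So after all 3 constraints: D(X) = {}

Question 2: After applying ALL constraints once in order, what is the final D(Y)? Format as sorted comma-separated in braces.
Answer: {}

Derivation:
Constraint 1 (V + Y = X) on D(V)={2,3,4,5} D(Y)={2,3,4,5,6} D(X)={2,3,4,5}: V {2,3,4,5}->{2,3}; Y {2,3,4,5,6}->{2,3}; X {2,3,4,5}->{4,5}
Constraint 2 (V != X) on D(V)={2,3} D(X)={4,5}: no change
Constraint 3 (Y + X = V) on D(Y)={2,3} D(X)={4,5} D(V)={2,3}: Y {2,3}->{}; X {4,5}->{}; V {2,3}->{}
So after all 3 constraints: D(Y) = {}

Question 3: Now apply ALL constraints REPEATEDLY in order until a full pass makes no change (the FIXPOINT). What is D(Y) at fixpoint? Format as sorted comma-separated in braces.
pass 0 (initial): D(Y)={2,3,4,5,6}
pass 1: V {2,3,4,5}->{}; X {2,3,4,5}->{}; Y {2,3,4,5,6}->{}
pass 2: no change
Fixpoint after 2 passes: D(Y) = {}

Answer: {}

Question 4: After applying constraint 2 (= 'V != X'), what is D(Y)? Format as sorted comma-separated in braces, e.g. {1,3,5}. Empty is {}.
Constraint 1 (V + Y = X) on D(V)={2,3,4,5} D(Y)={2,3,4,5,6} D(X)={2,3,4,5}: V {2,3,4,5}->{2,3}; Y {2,3,4,5,6}->{2,3}; X {2,3,4,5}->{4,5}
Constraint 2 (V != X) on D(V)={2,3} D(X)={4,5}: no change
So after constraint 2: D(Y) = {2,3}

Answer: {2,3}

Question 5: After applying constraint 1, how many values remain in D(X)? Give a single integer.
Answer: 2

Derivation:
Constraint 1 (V + Y = X) on D(V)={2,3,4,5} D(Y)={2,3,4,5,6} D(X)={2,3,4,5}: V {2,3,4,5}->{2,3}; Y {2,3,4,5,6}->{2,3}; X {2,3,4,5}->{4,5}
So after constraint 1: D(X)={4,5}, size = 2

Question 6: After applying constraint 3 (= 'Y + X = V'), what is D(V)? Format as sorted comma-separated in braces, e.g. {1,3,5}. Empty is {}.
Constraint 1 (V + Y = X) on D(V)={2,3,4,5} D(Y)={2,3,4,5,6} D(X)={2,3,4,5}: V {2,3,4,5}->{2,3}; Y {2,3,4,5,6}->{2,3}; X {2,3,4,5}->{4,5}
Constraint 2 (V != X) on D(V)={2,3} D(X)={4,5}: no change
Constraint 3 (Y + X = V) on D(Y)={2,3} D(X)={4,5} D(V)={2,3}: Y {2,3}->{}; X {4,5}->{}; V {2,3}->{}
So after constraint 3: D(V) = {}

Answer: {}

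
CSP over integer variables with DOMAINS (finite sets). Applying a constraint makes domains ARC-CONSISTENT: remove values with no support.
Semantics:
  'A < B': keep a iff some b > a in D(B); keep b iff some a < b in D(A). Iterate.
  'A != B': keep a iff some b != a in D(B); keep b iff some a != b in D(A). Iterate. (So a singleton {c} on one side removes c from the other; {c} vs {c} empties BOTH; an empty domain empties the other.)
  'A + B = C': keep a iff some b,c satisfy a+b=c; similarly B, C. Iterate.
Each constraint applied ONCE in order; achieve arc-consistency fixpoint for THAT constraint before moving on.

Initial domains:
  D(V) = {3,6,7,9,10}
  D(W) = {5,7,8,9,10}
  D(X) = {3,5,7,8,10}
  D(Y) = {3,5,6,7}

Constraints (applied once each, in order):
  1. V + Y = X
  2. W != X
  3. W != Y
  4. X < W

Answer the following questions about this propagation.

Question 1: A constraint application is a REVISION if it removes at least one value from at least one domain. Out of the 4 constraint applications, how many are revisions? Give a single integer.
Answer: 2

Derivation:
Constraint 1 (V + Y = X) on D(V)={3,6,7,9,10} D(Y)={3,5,6,7} D(X)={3,5,7,8,10}: V {3,6,7,9,10}->{3,7}; Y {3,5,6,7}->{3,5,7}; X {3,5,7,8,10}->{8,10} => REVISION
Constraint 2 (W != X) on D(W)={5,7,8,9,10} D(X)={8,10}: no change => not a revision
Constraint 3 (W != Y) on D(W)={5,7,8,9,10} D(Y)={3,5,7}: no change => not a revision
Constraint 4 (X < W) on D(X)={8,10} D(W)={5,7,8,9,10}: X {8,10}->{8}; W {5,7,8,9,10}->{9,10} => REVISION
Total revisions = 2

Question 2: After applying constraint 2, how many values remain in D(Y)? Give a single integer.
Answer: 3

Derivation:
Constraint 1 (V + Y = X) on D(V)={3,6,7,9,10} D(Y)={3,5,6,7} D(X)={3,5,7,8,10}: V {3,6,7,9,10}->{3,7}; Y {3,5,6,7}->{3,5,7}; X {3,5,7,8,10}->{8,10}
Constraint 2 (W != X) on D(W)={5,7,8,9,10} D(X)={8,10}: no change
So after constraint 2: D(Y)={3,5,7}, size = 3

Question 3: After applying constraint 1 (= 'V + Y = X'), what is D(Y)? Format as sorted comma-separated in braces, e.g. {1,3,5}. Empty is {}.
Constraint 1 (V + Y = X) on D(V)={3,6,7,9,10} D(Y)={3,5,6,7} D(X)={3,5,7,8,10}: V {3,6,7,9,10}->{3,7}; Y {3,5,6,7}->{3,5,7}; X {3,5,7,8,10}->{8,10}
So after constraint 1: D(Y) = {3,5,7}

Answer: {3,5,7}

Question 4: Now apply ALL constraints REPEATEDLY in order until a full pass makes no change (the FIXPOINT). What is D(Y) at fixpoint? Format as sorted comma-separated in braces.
pass 0 (initial): D(Y)={3,5,6,7}
pass 1: V {3,6,7,9,10}->{3,7}; W {5,7,8,9,10}->{9,10}; X {3,5,7,8,10}->{8}; Y {3,5,6,7}->{3,5,7}
pass 2: V {3,7}->{3}; Y {3,5,7}->{5}
pass 3: no change
Fixpoint after 3 passes: D(Y) = {5}

Answer: {5}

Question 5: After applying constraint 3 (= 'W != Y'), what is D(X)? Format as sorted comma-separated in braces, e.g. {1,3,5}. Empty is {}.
Answer: {8,10}

Derivation:
Constraint 1 (V + Y = X) on D(V)={3,6,7,9,10} D(Y)={3,5,6,7} D(X)={3,5,7,8,10}: V {3,6,7,9,10}->{3,7}; Y {3,5,6,7}->{3,5,7}; X {3,5,7,8,10}->{8,10}
Constraint 2 (W != X) on D(W)={5,7,8,9,10} D(X)={8,10}: no change
Constraint 3 (W != Y) on D(W)={5,7,8,9,10} D(Y)={3,5,7}: no change
So after constraint 3: D(X) = {8,10}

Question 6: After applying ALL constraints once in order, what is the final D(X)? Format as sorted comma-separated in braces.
Constraint 1 (V + Y = X) on D(V)={3,6,7,9,10} D(Y)={3,5,6,7} D(X)={3,5,7,8,10}: V {3,6,7,9,10}->{3,7}; Y {3,5,6,7}->{3,5,7}; X {3,5,7,8,10}->{8,10}
Constraint 2 (W != X) on D(W)={5,7,8,9,10} D(X)={8,10}: no change
Constraint 3 (W != Y) on D(W)={5,7,8,9,10} D(Y)={3,5,7}: no change
Constraint 4 (X < W) on D(X)={8,10} D(W)={5,7,8,9,10}: X {8,10}->{8}; W {5,7,8,9,10}->{9,10}
So after all 4 constraints: D(X) = {8}

Answer: {8}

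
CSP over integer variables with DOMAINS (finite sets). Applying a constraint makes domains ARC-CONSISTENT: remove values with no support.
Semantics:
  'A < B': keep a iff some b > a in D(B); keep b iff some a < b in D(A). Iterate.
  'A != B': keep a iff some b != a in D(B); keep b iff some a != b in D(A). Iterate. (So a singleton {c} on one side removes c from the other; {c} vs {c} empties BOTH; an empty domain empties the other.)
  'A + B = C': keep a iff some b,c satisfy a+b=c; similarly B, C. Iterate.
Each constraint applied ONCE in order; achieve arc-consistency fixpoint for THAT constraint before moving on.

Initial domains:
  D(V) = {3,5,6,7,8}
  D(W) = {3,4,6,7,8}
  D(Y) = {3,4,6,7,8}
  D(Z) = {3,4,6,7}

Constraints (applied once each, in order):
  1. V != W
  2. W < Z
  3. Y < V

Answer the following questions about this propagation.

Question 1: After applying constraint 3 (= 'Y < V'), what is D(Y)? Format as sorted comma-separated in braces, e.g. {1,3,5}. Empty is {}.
Constraint 1 (V != W) on D(V)={3,5,6,7,8} D(W)={3,4,6,7,8}: no change
Constraint 2 (W < Z) on D(W)={3,4,6,7,8} D(Z)={3,4,6,7}: W {3,4,6,7,8}->{3,4,6}; Z {3,4,6,7}->{4,6,7}
Constraint 3 (Y < V) on D(Y)={3,4,6,7,8} D(V)={3,5,6,7,8}: Y {3,4,6,7,8}->{3,4,6,7}; V {3,5,6,7,8}->{5,6,7,8}
So after constraint 3: D(Y) = {3,4,6,7}

Answer: {3,4,6,7}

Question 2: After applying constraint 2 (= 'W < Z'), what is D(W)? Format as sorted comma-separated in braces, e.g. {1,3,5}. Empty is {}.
Constraint 1 (V != W) on D(V)={3,5,6,7,8} D(W)={3,4,6,7,8}: no change
Constraint 2 (W < Z) on D(W)={3,4,6,7,8} D(Z)={3,4,6,7}: W {3,4,6,7,8}->{3,4,6}; Z {3,4,6,7}->{4,6,7}
So after constraint 2: D(W) = {3,4,6}

Answer: {3,4,6}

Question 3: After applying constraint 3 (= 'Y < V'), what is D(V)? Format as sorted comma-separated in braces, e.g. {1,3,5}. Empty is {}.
Answer: {5,6,7,8}

Derivation:
Constraint 1 (V != W) on D(V)={3,5,6,7,8} D(W)={3,4,6,7,8}: no change
Constraint 2 (W < Z) on D(W)={3,4,6,7,8} D(Z)={3,4,6,7}: W {3,4,6,7,8}->{3,4,6}; Z {3,4,6,7}->{4,6,7}
Constraint 3 (Y < V) on D(Y)={3,4,6,7,8} D(V)={3,5,6,7,8}: Y {3,4,6,7,8}->{3,4,6,7}; V {3,5,6,7,8}->{5,6,7,8}
So after constraint 3: D(V) = {5,6,7,8}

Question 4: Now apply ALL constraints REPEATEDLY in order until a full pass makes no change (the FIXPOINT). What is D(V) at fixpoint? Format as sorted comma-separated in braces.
pass 0 (initial): D(V)={3,5,6,7,8}
pass 1: V {3,5,6,7,8}->{5,6,7,8}; W {3,4,6,7,8}->{3,4,6}; Y {3,4,6,7,8}->{3,4,6,7}; Z {3,4,6,7}->{4,6,7}
pass 2: no change
Fixpoint after 2 passes: D(V) = {5,6,7,8}

Answer: {5,6,7,8}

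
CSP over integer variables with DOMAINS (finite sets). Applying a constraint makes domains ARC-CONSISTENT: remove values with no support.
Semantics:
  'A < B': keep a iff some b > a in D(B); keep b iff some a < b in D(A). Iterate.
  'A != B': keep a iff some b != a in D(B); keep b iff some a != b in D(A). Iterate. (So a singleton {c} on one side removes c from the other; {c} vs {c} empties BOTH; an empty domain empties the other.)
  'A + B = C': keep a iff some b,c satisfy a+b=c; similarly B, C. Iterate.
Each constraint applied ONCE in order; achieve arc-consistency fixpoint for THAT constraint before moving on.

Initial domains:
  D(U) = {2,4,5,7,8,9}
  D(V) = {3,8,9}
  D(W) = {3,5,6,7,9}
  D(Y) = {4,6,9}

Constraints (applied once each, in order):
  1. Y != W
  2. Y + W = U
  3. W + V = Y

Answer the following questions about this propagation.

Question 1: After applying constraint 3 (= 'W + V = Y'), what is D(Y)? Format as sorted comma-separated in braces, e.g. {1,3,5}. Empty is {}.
Constraint 1 (Y != W) on D(Y)={4,6,9} D(W)={3,5,6,7,9}: no change
Constraint 2 (Y + W = U) on D(Y)={4,6,9} D(W)={3,5,6,7,9} D(U)={2,4,5,7,8,9}: Y {4,6,9}->{4,6}; W {3,5,6,7,9}->{3,5}; U {2,4,5,7,8,9}->{7,9}
Constraint 3 (W + V = Y) on D(W)={3,5} D(V)={3,8,9} D(Y)={4,6}: W {3,5}->{3}; V {3,8,9}->{3}; Y {4,6}->{6}
So after constraint 3: D(Y) = {6}

Answer: {6}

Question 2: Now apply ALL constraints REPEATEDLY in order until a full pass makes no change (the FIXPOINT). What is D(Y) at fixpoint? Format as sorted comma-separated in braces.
Answer: {6}

Derivation:
pass 0 (initial): D(Y)={4,6,9}
pass 1: U {2,4,5,7,8,9}->{7,9}; V {3,8,9}->{3}; W {3,5,6,7,9}->{3}; Y {4,6,9}->{6}
pass 2: U {7,9}->{9}
pass 3: no change
Fixpoint after 3 passes: D(Y) = {6}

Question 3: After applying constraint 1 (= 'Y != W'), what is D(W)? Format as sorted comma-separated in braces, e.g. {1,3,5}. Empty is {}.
Answer: {3,5,6,7,9}

Derivation:
Constraint 1 (Y != W) on D(Y)={4,6,9} D(W)={3,5,6,7,9}: no change
So after constraint 1: D(W) = {3,5,6,7,9}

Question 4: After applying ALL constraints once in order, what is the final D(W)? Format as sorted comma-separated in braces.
Constraint 1 (Y != W) on D(Y)={4,6,9} D(W)={3,5,6,7,9}: no change
Constraint 2 (Y + W = U) on D(Y)={4,6,9} D(W)={3,5,6,7,9} D(U)={2,4,5,7,8,9}: Y {4,6,9}->{4,6}; W {3,5,6,7,9}->{3,5}; U {2,4,5,7,8,9}->{7,9}
Constraint 3 (W + V = Y) on D(W)={3,5} D(V)={3,8,9} D(Y)={4,6}: W {3,5}->{3}; V {3,8,9}->{3}; Y {4,6}->{6}
So after all 3 constraints: D(W) = {3}

Answer: {3}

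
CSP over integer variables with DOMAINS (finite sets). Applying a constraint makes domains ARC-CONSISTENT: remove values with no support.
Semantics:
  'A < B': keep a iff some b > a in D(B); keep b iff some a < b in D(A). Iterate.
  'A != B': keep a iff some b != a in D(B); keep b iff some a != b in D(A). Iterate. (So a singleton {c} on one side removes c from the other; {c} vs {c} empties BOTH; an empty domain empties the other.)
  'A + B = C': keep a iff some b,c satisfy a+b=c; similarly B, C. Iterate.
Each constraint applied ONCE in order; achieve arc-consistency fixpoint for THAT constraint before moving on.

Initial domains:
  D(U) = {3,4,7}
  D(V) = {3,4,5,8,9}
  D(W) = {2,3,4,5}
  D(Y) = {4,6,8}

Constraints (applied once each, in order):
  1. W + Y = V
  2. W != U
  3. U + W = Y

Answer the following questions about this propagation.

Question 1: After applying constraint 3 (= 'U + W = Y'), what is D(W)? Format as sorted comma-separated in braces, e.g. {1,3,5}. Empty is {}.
Constraint 1 (W + Y = V) on D(W)={2,3,4,5} D(Y)={4,6,8} D(V)={3,4,5,8,9}: Y {4,6,8}->{4,6}; V {3,4,5,8,9}->{8,9}
Constraint 2 (W != U) on D(W)={2,3,4,5} D(U)={3,4,7}: no change
Constraint 3 (U + W = Y) on D(U)={3,4,7} D(W)={2,3,4,5} D(Y)={4,6}: U {3,4,7}->{3,4}; W {2,3,4,5}->{2,3}; Y {4,6}->{6}
So after constraint 3: D(W) = {2,3}

Answer: {2,3}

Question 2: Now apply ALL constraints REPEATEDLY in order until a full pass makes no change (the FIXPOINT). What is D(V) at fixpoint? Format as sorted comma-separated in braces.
Answer: {8,9}

Derivation:
pass 0 (initial): D(V)={3,4,5,8,9}
pass 1: U {3,4,7}->{3,4}; V {3,4,5,8,9}->{8,9}; W {2,3,4,5}->{2,3}; Y {4,6,8}->{6}
pass 2: no change
Fixpoint after 2 passes: D(V) = {8,9}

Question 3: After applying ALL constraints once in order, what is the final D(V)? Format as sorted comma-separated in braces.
Answer: {8,9}

Derivation:
Constraint 1 (W + Y = V) on D(W)={2,3,4,5} D(Y)={4,6,8} D(V)={3,4,5,8,9}: Y {4,6,8}->{4,6}; V {3,4,5,8,9}->{8,9}
Constraint 2 (W != U) on D(W)={2,3,4,5} D(U)={3,4,7}: no change
Constraint 3 (U + W = Y) on D(U)={3,4,7} D(W)={2,3,4,5} D(Y)={4,6}: U {3,4,7}->{3,4}; W {2,3,4,5}->{2,3}; Y {4,6}->{6}
So after all 3 constraints: D(V) = {8,9}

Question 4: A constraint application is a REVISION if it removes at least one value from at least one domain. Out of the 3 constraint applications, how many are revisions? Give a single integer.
Answer: 2

Derivation:
Constraint 1 (W + Y = V) on D(W)={2,3,4,5} D(Y)={4,6,8} D(V)={3,4,5,8,9}: Y {4,6,8}->{4,6}; V {3,4,5,8,9}->{8,9} => REVISION
Constraint 2 (W != U) on D(W)={2,3,4,5} D(U)={3,4,7}: no change => not a revision
Constraint 3 (U + W = Y) on D(U)={3,4,7} D(W)={2,3,4,5} D(Y)={4,6}: U {3,4,7}->{3,4}; W {2,3,4,5}->{2,3}; Y {4,6}->{6} => REVISION
Total revisions = 2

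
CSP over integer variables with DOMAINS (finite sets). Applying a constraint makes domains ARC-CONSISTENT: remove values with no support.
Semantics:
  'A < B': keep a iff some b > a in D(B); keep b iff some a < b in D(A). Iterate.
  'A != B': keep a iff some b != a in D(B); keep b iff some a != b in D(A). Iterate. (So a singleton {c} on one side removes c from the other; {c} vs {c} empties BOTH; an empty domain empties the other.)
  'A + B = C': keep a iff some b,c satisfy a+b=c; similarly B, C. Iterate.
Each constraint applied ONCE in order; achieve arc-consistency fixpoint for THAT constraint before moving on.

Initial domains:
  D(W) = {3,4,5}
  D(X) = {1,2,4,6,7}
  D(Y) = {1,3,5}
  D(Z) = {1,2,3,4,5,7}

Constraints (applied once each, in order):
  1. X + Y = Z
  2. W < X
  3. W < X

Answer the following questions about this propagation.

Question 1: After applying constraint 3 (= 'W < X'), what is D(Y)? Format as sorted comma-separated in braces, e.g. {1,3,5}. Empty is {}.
Answer: {1,3,5}

Derivation:
Constraint 1 (X + Y = Z) on D(X)={1,2,4,6,7} D(Y)={1,3,5} D(Z)={1,2,3,4,5,7}: X {1,2,4,6,7}->{1,2,4,6}; Z {1,2,3,4,5,7}->{2,3,4,5,7}
Constraint 2 (W < X) on D(W)={3,4,5} D(X)={1,2,4,6}: X {1,2,4,6}->{4,6}
Constraint 3 (W < X) on D(W)={3,4,5} D(X)={4,6}: no change
So after constraint 3: D(Y) = {1,3,5}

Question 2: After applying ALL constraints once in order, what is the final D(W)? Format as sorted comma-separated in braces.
Constraint 1 (X + Y = Z) on D(X)={1,2,4,6,7} D(Y)={1,3,5} D(Z)={1,2,3,4,5,7}: X {1,2,4,6,7}->{1,2,4,6}; Z {1,2,3,4,5,7}->{2,3,4,5,7}
Constraint 2 (W < X) on D(W)={3,4,5} D(X)={1,2,4,6}: X {1,2,4,6}->{4,6}
Constraint 3 (W < X) on D(W)={3,4,5} D(X)={4,6}: no change
So after all 3 constraints: D(W) = {3,4,5}

Answer: {3,4,5}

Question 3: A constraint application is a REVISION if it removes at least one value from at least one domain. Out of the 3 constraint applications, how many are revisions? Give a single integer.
Answer: 2

Derivation:
Constraint 1 (X + Y = Z) on D(X)={1,2,4,6,7} D(Y)={1,3,5} D(Z)={1,2,3,4,5,7}: X {1,2,4,6,7}->{1,2,4,6}; Z {1,2,3,4,5,7}->{2,3,4,5,7} => REVISION
Constraint 2 (W < X) on D(W)={3,4,5} D(X)={1,2,4,6}: X {1,2,4,6}->{4,6} => REVISION
Constraint 3 (W < X) on D(W)={3,4,5} D(X)={4,6}: no change => not a revision
Total revisions = 2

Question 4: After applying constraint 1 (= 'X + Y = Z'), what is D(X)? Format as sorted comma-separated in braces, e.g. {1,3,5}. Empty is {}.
Answer: {1,2,4,6}

Derivation:
Constraint 1 (X + Y = Z) on D(X)={1,2,4,6,7} D(Y)={1,3,5} D(Z)={1,2,3,4,5,7}: X {1,2,4,6,7}->{1,2,4,6}; Z {1,2,3,4,5,7}->{2,3,4,5,7}
So after constraint 1: D(X) = {1,2,4,6}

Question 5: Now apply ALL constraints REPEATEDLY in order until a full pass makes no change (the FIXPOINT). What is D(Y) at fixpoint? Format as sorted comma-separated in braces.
Answer: {1,3}

Derivation:
pass 0 (initial): D(Y)={1,3,5}
pass 1: X {1,2,4,6,7}->{4,6}; Z {1,2,3,4,5,7}->{2,3,4,5,7}
pass 2: Y {1,3,5}->{1,3}; Z {2,3,4,5,7}->{5,7}
pass 3: no change
Fixpoint after 3 passes: D(Y) = {1,3}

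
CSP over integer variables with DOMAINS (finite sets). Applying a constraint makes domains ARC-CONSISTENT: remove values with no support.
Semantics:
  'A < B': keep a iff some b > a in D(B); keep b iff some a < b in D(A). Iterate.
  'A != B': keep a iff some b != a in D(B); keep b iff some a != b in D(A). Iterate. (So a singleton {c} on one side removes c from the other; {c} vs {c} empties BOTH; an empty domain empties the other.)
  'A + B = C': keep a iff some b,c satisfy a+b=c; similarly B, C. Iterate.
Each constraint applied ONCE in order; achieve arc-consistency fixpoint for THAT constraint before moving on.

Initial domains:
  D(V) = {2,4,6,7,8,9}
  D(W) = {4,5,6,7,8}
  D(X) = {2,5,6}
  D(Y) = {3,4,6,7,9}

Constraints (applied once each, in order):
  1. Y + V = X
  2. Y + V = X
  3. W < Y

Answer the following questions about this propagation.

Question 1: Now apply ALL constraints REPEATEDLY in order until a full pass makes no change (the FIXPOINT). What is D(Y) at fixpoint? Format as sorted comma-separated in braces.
Answer: {}

Derivation:
pass 0 (initial): D(Y)={3,4,6,7,9}
pass 1: V {2,4,6,7,8,9}->{2}; W {4,5,6,7,8}->{}; X {2,5,6}->{5,6}; Y {3,4,6,7,9}->{}
pass 2: V {2}->{}; X {5,6}->{}
pass 3: no change
Fixpoint after 3 passes: D(Y) = {}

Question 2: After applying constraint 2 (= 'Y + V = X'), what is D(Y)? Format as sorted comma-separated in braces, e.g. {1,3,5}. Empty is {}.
Constraint 1 (Y + V = X) on D(Y)={3,4,6,7,9} D(V)={2,4,6,7,8,9} D(X)={2,5,6}: Y {3,4,6,7,9}->{3,4}; V {2,4,6,7,8,9}->{2}; X {2,5,6}->{5,6}
Constraint 2 (Y + V = X) on D(Y)={3,4} D(V)={2} D(X)={5,6}: no change
So after constraint 2: D(Y) = {3,4}

Answer: {3,4}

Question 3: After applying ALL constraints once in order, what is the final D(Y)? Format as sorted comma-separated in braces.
Answer: {}

Derivation:
Constraint 1 (Y + V = X) on D(Y)={3,4,6,7,9} D(V)={2,4,6,7,8,9} D(X)={2,5,6}: Y {3,4,6,7,9}->{3,4}; V {2,4,6,7,8,9}->{2}; X {2,5,6}->{5,6}
Constraint 2 (Y + V = X) on D(Y)={3,4} D(V)={2} D(X)={5,6}: no change
Constraint 3 (W < Y) on D(W)={4,5,6,7,8} D(Y)={3,4}: W {4,5,6,7,8}->{}; Y {3,4}->{}
So after all 3 constraints: D(Y) = {}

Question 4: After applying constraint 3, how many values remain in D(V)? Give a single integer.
Constraint 1 (Y + V = X) on D(Y)={3,4,6,7,9} D(V)={2,4,6,7,8,9} D(X)={2,5,6}: Y {3,4,6,7,9}->{3,4}; V {2,4,6,7,8,9}->{2}; X {2,5,6}->{5,6}
Constraint 2 (Y + V = X) on D(Y)={3,4} D(V)={2} D(X)={5,6}: no change
Constraint 3 (W < Y) on D(W)={4,5,6,7,8} D(Y)={3,4}: W {4,5,6,7,8}->{}; Y {3,4}->{}
So after constraint 3: D(V)={2}, size = 1

Answer: 1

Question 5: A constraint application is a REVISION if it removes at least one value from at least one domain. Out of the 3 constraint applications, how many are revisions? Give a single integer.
Constraint 1 (Y + V = X) on D(Y)={3,4,6,7,9} D(V)={2,4,6,7,8,9} D(X)={2,5,6}: Y {3,4,6,7,9}->{3,4}; V {2,4,6,7,8,9}->{2}; X {2,5,6}->{5,6} => REVISION
Constraint 2 (Y + V = X) on D(Y)={3,4} D(V)={2} D(X)={5,6}: no change => not a revision
Constraint 3 (W < Y) on D(W)={4,5,6,7,8} D(Y)={3,4}: W {4,5,6,7,8}->{}; Y {3,4}->{} => REVISION
Total revisions = 2

Answer: 2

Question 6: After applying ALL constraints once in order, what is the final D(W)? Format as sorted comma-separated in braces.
Constraint 1 (Y + V = X) on D(Y)={3,4,6,7,9} D(V)={2,4,6,7,8,9} D(X)={2,5,6}: Y {3,4,6,7,9}->{3,4}; V {2,4,6,7,8,9}->{2}; X {2,5,6}->{5,6}
Constraint 2 (Y + V = X) on D(Y)={3,4} D(V)={2} D(X)={5,6}: no change
Constraint 3 (W < Y) on D(W)={4,5,6,7,8} D(Y)={3,4}: W {4,5,6,7,8}->{}; Y {3,4}->{}
So after all 3 constraints: D(W) = {}

Answer: {}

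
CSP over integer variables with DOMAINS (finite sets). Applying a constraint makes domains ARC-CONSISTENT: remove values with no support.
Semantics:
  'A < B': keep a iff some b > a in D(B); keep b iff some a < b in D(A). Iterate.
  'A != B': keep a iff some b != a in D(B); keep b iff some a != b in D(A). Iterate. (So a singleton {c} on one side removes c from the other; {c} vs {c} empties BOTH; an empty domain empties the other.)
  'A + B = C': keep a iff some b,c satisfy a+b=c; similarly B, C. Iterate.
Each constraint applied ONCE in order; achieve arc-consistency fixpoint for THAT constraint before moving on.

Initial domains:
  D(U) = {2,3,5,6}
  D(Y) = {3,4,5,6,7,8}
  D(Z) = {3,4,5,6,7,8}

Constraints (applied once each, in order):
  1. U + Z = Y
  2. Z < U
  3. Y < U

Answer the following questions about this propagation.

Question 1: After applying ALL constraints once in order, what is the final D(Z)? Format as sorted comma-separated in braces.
Answer: {3,4}

Derivation:
Constraint 1 (U + Z = Y) on D(U)={2,3,5,6} D(Z)={3,4,5,6,7,8} D(Y)={3,4,5,6,7,8}: U {2,3,5,6}->{2,3,5}; Z {3,4,5,6,7,8}->{3,4,5,6}; Y {3,4,5,6,7,8}->{5,6,7,8}
Constraint 2 (Z < U) on D(Z)={3,4,5,6} D(U)={2,3,5}: Z {3,4,5,6}->{3,4}; U {2,3,5}->{5}
Constraint 3 (Y < U) on D(Y)={5,6,7,8} D(U)={5}: Y {5,6,7,8}->{}; U {5}->{}
So after all 3 constraints: D(Z) = {3,4}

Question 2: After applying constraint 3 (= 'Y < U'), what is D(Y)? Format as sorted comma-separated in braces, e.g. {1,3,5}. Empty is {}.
Answer: {}

Derivation:
Constraint 1 (U + Z = Y) on D(U)={2,3,5,6} D(Z)={3,4,5,6,7,8} D(Y)={3,4,5,6,7,8}: U {2,3,5,6}->{2,3,5}; Z {3,4,5,6,7,8}->{3,4,5,6}; Y {3,4,5,6,7,8}->{5,6,7,8}
Constraint 2 (Z < U) on D(Z)={3,4,5,6} D(U)={2,3,5}: Z {3,4,5,6}->{3,4}; U {2,3,5}->{5}
Constraint 3 (Y < U) on D(Y)={5,6,7,8} D(U)={5}: Y {5,6,7,8}->{}; U {5}->{}
So after constraint 3: D(Y) = {}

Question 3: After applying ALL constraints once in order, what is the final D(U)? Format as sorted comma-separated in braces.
Answer: {}

Derivation:
Constraint 1 (U + Z = Y) on D(U)={2,3,5,6} D(Z)={3,4,5,6,7,8} D(Y)={3,4,5,6,7,8}: U {2,3,5,6}->{2,3,5}; Z {3,4,5,6,7,8}->{3,4,5,6}; Y {3,4,5,6,7,8}->{5,6,7,8}
Constraint 2 (Z < U) on D(Z)={3,4,5,6} D(U)={2,3,5}: Z {3,4,5,6}->{3,4}; U {2,3,5}->{5}
Constraint 3 (Y < U) on D(Y)={5,6,7,8} D(U)={5}: Y {5,6,7,8}->{}; U {5}->{}
So after all 3 constraints: D(U) = {}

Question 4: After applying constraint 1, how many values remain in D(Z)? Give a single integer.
Answer: 4

Derivation:
Constraint 1 (U + Z = Y) on D(U)={2,3,5,6} D(Z)={3,4,5,6,7,8} D(Y)={3,4,5,6,7,8}: U {2,3,5,6}->{2,3,5}; Z {3,4,5,6,7,8}->{3,4,5,6}; Y {3,4,5,6,7,8}->{5,6,7,8}
So after constraint 1: D(Z)={3,4,5,6}, size = 4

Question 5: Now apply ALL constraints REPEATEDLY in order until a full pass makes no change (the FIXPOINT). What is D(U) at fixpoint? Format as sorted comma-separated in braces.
pass 0 (initial): D(U)={2,3,5,6}
pass 1: U {2,3,5,6}->{}; Y {3,4,5,6,7,8}->{}; Z {3,4,5,6,7,8}->{3,4}
pass 2: Z {3,4}->{}
pass 3: no change
Fixpoint after 3 passes: D(U) = {}

Answer: {}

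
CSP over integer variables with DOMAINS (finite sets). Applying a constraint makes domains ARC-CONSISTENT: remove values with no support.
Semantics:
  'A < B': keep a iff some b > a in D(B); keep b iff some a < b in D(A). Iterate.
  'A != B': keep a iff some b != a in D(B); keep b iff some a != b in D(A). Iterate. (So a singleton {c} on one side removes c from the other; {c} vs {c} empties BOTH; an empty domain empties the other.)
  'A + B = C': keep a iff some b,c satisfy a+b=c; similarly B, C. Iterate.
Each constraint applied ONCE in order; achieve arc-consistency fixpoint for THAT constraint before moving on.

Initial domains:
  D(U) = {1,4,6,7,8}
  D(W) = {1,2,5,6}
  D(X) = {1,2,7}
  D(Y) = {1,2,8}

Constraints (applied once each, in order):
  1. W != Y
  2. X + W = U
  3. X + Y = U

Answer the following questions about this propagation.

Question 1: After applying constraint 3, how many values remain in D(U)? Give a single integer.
Answer: 2

Derivation:
Constraint 1 (W != Y) on D(W)={1,2,5,6} D(Y)={1,2,8}: no change
Constraint 2 (X + W = U) on D(X)={1,2,7} D(W)={1,2,5,6} D(U)={1,4,6,7,8}: U {1,4,6,7,8}->{4,6,7,8}
Constraint 3 (X + Y = U) on D(X)={1,2,7} D(Y)={1,2,8} D(U)={4,6,7,8}: X {1,2,7}->{2,7}; Y {1,2,8}->{1,2}; U {4,6,7,8}->{4,8}
So after constraint 3: D(U)={4,8}, size = 2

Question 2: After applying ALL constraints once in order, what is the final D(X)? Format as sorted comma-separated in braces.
Constraint 1 (W != Y) on D(W)={1,2,5,6} D(Y)={1,2,8}: no change
Constraint 2 (X + W = U) on D(X)={1,2,7} D(W)={1,2,5,6} D(U)={1,4,6,7,8}: U {1,4,6,7,8}->{4,6,7,8}
Constraint 3 (X + Y = U) on D(X)={1,2,7} D(Y)={1,2,8} D(U)={4,6,7,8}: X {1,2,7}->{2,7}; Y {1,2,8}->{1,2}; U {4,6,7,8}->{4,8}
So after all 3 constraints: D(X) = {2,7}

Answer: {2,7}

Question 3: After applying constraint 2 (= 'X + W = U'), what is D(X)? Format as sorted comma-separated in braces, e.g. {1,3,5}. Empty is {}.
Constraint 1 (W != Y) on D(W)={1,2,5,6} D(Y)={1,2,8}: no change
Constraint 2 (X + W = U) on D(X)={1,2,7} D(W)={1,2,5,6} D(U)={1,4,6,7,8}: U {1,4,6,7,8}->{4,6,7,8}
So after constraint 2: D(X) = {1,2,7}

Answer: {1,2,7}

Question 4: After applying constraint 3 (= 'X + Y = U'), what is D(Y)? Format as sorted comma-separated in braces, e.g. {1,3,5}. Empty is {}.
Constraint 1 (W != Y) on D(W)={1,2,5,6} D(Y)={1,2,8}: no change
Constraint 2 (X + W = U) on D(X)={1,2,7} D(W)={1,2,5,6} D(U)={1,4,6,7,8}: U {1,4,6,7,8}->{4,6,7,8}
Constraint 3 (X + Y = U) on D(X)={1,2,7} D(Y)={1,2,8} D(U)={4,6,7,8}: X {1,2,7}->{2,7}; Y {1,2,8}->{1,2}; U {4,6,7,8}->{4,8}
So after constraint 3: D(Y) = {1,2}

Answer: {1,2}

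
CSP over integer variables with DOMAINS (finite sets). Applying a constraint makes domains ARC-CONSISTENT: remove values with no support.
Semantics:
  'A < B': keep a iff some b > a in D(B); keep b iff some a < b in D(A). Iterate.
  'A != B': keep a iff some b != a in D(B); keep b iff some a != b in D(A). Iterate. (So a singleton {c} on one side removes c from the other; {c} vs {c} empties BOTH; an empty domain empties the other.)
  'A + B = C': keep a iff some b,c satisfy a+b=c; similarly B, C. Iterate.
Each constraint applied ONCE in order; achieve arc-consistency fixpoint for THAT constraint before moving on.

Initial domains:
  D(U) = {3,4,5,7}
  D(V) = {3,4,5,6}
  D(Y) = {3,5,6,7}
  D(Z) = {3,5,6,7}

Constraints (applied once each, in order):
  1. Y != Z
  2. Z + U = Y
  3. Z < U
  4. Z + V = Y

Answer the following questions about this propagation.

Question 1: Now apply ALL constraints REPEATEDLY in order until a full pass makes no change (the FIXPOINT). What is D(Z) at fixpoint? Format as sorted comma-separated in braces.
Answer: {3}

Derivation:
pass 0 (initial): D(Z)={3,5,6,7}
pass 1: U {3,4,5,7}->{4}; V {3,4,5,6}->{3,4}; Y {3,5,6,7}->{6,7}; Z {3,5,6,7}->{3}
pass 2: V {3,4}->{4}; Y {6,7}->{7}
pass 3: no change
Fixpoint after 3 passes: D(Z) = {3}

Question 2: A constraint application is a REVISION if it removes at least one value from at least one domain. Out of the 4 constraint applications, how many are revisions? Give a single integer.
Answer: 3

Derivation:
Constraint 1 (Y != Z) on D(Y)={3,5,6,7} D(Z)={3,5,6,7}: no change => not a revision
Constraint 2 (Z + U = Y) on D(Z)={3,5,6,7} D(U)={3,4,5,7} D(Y)={3,5,6,7}: Z {3,5,6,7}->{3}; U {3,4,5,7}->{3,4}; Y {3,5,6,7}->{6,7} => REVISION
Constraint 3 (Z < U) on D(Z)={3} D(U)={3,4}: U {3,4}->{4} => REVISION
Constraint 4 (Z + V = Y) on D(Z)={3} D(V)={3,4,5,6} D(Y)={6,7}: V {3,4,5,6}->{3,4} => REVISION
Total revisions = 3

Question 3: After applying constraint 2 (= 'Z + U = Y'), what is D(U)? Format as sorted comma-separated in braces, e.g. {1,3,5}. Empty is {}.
Constraint 1 (Y != Z) on D(Y)={3,5,6,7} D(Z)={3,5,6,7}: no change
Constraint 2 (Z + U = Y) on D(Z)={3,5,6,7} D(U)={3,4,5,7} D(Y)={3,5,6,7}: Z {3,5,6,7}->{3}; U {3,4,5,7}->{3,4}; Y {3,5,6,7}->{6,7}
So after constraint 2: D(U) = {3,4}

Answer: {3,4}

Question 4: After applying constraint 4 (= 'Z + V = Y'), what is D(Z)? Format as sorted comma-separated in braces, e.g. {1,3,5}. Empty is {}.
Constraint 1 (Y != Z) on D(Y)={3,5,6,7} D(Z)={3,5,6,7}: no change
Constraint 2 (Z + U = Y) on D(Z)={3,5,6,7} D(U)={3,4,5,7} D(Y)={3,5,6,7}: Z {3,5,6,7}->{3}; U {3,4,5,7}->{3,4}; Y {3,5,6,7}->{6,7}
Constraint 3 (Z < U) on D(Z)={3} D(U)={3,4}: U {3,4}->{4}
Constraint 4 (Z + V = Y) on D(Z)={3} D(V)={3,4,5,6} D(Y)={6,7}: V {3,4,5,6}->{3,4}
So after constraint 4: D(Z) = {3}

Answer: {3}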